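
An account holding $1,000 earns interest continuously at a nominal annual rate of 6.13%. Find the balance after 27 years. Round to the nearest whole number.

A = P·e^(rt) = 1,000·e^(0.0613·27) = 1,000·e^1.6551.
e^1.6551 ≈ 5.233603256, so A ≈ 5,233.6033.

$5,234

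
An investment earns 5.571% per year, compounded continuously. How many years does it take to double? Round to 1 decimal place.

12.4 years

e^(0.05571t) = 2, so 0.05571t = ln 2 ≈ 0.69315.
t ≈ 0.69315/0.05571 ≈ 12.4421.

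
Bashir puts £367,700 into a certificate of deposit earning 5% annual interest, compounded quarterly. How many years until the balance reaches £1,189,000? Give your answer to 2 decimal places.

We need (1 + 0.0125)^(4t) = 3.2336, so 4t = ln 3.2336 / ln 1.0125 ≈ 94.4736.
t ≈ 94.4736/4 = 23.6184 years.

23.62 years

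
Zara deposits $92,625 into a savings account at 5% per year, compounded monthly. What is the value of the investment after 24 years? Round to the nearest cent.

Periodic rate = 5%/12 = 0.00416667; periods = 12·24 = 288.
A = 92,625·(1 + 0.05/12)^288 ≈ 92,625·3.3118499244 ≈ 306,760.0992.

$306,760.10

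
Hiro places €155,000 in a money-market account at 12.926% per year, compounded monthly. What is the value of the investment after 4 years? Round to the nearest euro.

€259,226

Periodic rate = 12.926%/12 = 0.0107717; periods = 12·4 = 48.
A = 155,000·(1 + 0.12926/12)^48 ≈ 155,000·1.67242579737 ≈ 259,225.9986.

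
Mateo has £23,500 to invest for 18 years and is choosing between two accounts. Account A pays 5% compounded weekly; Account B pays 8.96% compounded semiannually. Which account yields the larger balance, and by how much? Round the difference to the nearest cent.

Account B, by £56,055.63

Account A growth factor: (1 + 0.05/52)^936 ≈ 2.4585397715; balance ≈ 57,775.6846.
Account B growth factor: (1 + 0.0448)^36 ≈ 4.84388586581; balance ≈ 113,831.3178.
Account B is larger by 56,055.6332.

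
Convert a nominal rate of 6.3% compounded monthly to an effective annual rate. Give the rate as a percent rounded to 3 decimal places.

One year is 12 periods at 0.00525 each: (1 + 0.00525)^12 ≈ 1.064851.
EAR = 1.064851 − 1 ≈ 6.48513%.

6.485%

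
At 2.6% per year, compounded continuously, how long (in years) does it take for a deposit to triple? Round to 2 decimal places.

e^(0.026t) = 3, so 0.026t = ln 3 ≈ 1.0986.
t ≈ 1.0986/0.026 ≈ 42.2543.

42.25 years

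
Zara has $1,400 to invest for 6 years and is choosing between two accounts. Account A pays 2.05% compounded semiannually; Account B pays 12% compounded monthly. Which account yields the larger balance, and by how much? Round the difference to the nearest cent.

A: (1 + 0.01025)^12 ≈ 1.130176595, so 1,400 × 1.130176595 ≈ 1,582.2472.
B: (1 + 0.01)^72 ≈ 2.047099312, so 1,400 × 2.047099312 ≈ 2,865.9390.
Difference ≈ 1,283.6918 in favor of B.

Account B, by $1,283.69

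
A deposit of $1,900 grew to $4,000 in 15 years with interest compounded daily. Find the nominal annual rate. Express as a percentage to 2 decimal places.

4.96%

(1 + r/365)^5475 = 4,000/1,900 = 2.10526.
1 + r/365 = 2.10526^(1/5475) ≈ 1.000136, so r/365 ≈ 0.00013598.
r ≈ 365·0.00013598 = 4.96327%.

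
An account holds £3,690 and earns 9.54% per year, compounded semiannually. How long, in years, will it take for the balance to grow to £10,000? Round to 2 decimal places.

10.70 years

(1 + 0.0477)^(2t) = 10,000/3,690 = 2.71.
2t·ln(1 + 0.0477) = ln(2.71); 2t = 0.99696/0.0465973 ≈ 21.3952.
t ≈ 10.6976 years.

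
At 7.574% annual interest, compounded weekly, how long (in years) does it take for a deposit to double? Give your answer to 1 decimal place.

9.2 years

(1 + 0.00145654)^(52t) = 2.
52t = ln 2 / ln(1 + 0.00145654) ≈ 0.69315/0.00145548 ≈ 476.2331.
t ≈ 9.1583.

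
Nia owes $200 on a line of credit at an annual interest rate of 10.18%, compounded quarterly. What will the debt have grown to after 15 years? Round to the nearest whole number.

$903

Periodic rate = 10.18%/4 = 0.02545; periods = 4·15 = 60.
A = 200·(1 + 0.02545)^60 ≈ 200·4.51720048 ≈ 903.4401.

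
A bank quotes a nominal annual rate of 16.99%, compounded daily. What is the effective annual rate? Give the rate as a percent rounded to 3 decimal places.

One year is 365 periods at 0.000465479 each: (1 + 0.000465479)^365 ≈ 1.185139.
EAR = 1.185139 − 1 ≈ 18.51395%.

18.514%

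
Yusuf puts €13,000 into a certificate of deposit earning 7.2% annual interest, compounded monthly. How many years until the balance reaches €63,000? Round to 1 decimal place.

We need (1 + 0.006)^(12t) = 4.8462, so 12t = ln 4.8462 / ln 1.006 ≈ 263.8192.
t ≈ 263.8192/12 = 21.9849 years.

22.0 years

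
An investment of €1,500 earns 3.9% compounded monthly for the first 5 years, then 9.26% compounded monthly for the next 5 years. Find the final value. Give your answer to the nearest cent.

Phase 1: 1,500·(1 + 0.00325)^60 ≈ 1,822.3902.
Phase 2: 1,822.3902·(1 + 0.0926/12)^60 ≈ 2,890.3328.

€2,890.33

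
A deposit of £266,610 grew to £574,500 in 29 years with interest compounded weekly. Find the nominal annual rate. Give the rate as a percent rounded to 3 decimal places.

2.648%

(1 + r/52)^1508 = 574,500/266,610 = 2.15483.
1 + r/52 = 2.15483^(1/1508) ≈ 1.000509, so r/52 ≈ 0.000509223.
r ≈ 52·0.000509223 = 2.64796%.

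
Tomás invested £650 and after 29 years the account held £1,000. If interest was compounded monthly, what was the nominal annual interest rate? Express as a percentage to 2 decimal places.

1.49%

(1 + r/12)^348 = 1,000/650 = 1.53846.
1 + r/12 = 1.53846^(1/348) ≈ 1.001239, so r/12 ≈ 0.00123865.
r ≈ 12·0.00123865 = 1.48638%.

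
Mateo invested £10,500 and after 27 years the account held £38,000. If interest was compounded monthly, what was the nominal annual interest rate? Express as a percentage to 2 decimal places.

4.77%

The 324-period growth factor is 38,000/10,500 = 3.61905.
r/12 = 3.61905^(1/324) − 1 ≈ 0.00397768, so r ≈ 12·0.00397768 = 4.77321%.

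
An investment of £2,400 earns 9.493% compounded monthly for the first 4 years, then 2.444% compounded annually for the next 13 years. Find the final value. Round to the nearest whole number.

After 4 years at 9.493%: 2,400 × 1.459692685 ≈ 3,503.2624.
Then 13 years at 2.444%: 3,503.2624 × 1.368752285 ≈ 4,795.0985.

£4,795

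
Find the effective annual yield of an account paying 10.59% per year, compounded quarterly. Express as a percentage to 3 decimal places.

11.018%

One year is 4 periods at 0.026475 each: (1 + 0.026475)^4 ≈ 1.11018.
EAR = 1.11018 − 1 ≈ 11.01803%.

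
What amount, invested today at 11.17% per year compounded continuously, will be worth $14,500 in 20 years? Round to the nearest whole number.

$1,553

P = A·e^(−rt) = 14,500·e^(−2.234).
e^(−2.234) ≈ 0.1070991755, so P ≈ 1,552.9380.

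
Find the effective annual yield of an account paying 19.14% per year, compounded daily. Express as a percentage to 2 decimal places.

21.09%

EAR = (1 + 19.14%/365)^365 − 1 = (1 + 0.000524384)^365 − 1.
(1 + 0.000524384)^365 ≈ 1.210883, so EAR ≈ 21.08830%.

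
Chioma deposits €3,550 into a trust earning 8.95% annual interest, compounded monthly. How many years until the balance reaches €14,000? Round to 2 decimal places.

15.39 years

We need (1 + 0.00745833)^(12t) = 3.9437, so 12t = ln 3.9437 / ln 1.007458 ≈ 184.6552.
t ≈ 184.6552/12 = 15.3879 years.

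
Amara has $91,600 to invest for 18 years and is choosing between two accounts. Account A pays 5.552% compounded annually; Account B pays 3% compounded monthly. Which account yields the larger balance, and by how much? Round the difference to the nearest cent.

Account A, by $85,185.33

A: (1 + 0.05552)^18 ≈ 2.64482171067, so 91,600 × 2.64482171067 ≈ 242,265.6687.
B: (1 + 0.0025)^216 ≈ 1.71485087399, so 91,600 × 1.71485087399 ≈ 157,080.3401.
Difference ≈ 85,185.3286 in favor of A.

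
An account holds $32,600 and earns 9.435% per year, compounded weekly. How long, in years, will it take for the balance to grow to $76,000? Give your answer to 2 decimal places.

(1 + 0.00181442)^(52t) = 76,000/32,600 = 2.3313.
52t·ln(1 + 0.00181442) = ln(2.3313); 52t = 0.84642/0.00181278 ≈ 466.9191.
t ≈ 8.9792 years.

8.98 years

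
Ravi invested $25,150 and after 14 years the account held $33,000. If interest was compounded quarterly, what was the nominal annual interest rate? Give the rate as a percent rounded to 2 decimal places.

1.95%

(1 + r/4)^56 = 33,000/25,150 = 1.31213.
1 + r/4 = 1.31213^(1/56) ≈ 1.004863, so r/4 ≈ 0.00486267.
r ≈ 4·0.00486267 = 1.94507%.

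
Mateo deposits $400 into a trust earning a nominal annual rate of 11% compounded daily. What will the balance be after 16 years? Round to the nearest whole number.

$2,324

Growth factor = (1 + 0.11/365)^5840 ≈ 5.810896418.
A ≈ 400 × 5.810896418 ≈ 2,324.3586.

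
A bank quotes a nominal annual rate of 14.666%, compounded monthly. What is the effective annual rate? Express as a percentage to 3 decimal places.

15.693%

EAR = (1 + 14.666%/12)^12 − 1 = (1 + 0.0122217)^12 − 1.
(1 + 0.0122217)^12 ≈ 1.156931, so EAR ≈ 15.69312%.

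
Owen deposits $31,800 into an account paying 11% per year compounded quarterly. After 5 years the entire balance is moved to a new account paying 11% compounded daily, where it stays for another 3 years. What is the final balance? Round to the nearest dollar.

$76,096

Phase 1: 31,800·(1 + 0.0275)^20 ≈ 54,709.6241.
Phase 2: 54,709.6241·(1 + 0.11/365)^1095 ≈ 76,095.5602.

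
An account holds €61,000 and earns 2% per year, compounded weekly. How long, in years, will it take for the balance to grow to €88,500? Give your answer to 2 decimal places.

18.61 years

We need (1 + 0.000384615)^(52t) = 1.4508, so 52t = ln 1.4508 / ln 1.000385 ≈ 967.7206.
t ≈ 967.7206/52 = 18.6100 years.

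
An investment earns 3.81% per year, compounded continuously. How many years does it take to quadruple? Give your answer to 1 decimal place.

36.4 years

e^(0.0381t) = 4, so 0.0381t = ln 4 ≈ 1.3863.
t ≈ 1.3863/0.0381 ≈ 36.3857.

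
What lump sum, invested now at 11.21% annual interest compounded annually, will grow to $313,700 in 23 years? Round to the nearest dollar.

$27,240

Growth factor = (1 + 0.1121)^23 ≈ 11.5161771593.
P = 313,700/11.5161771593 ≈ 27,239.9422.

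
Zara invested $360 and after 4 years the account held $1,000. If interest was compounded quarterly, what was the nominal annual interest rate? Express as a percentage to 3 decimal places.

(1 + r/4)^16 = 1,000/360 = 2.77778.
1 + r/4 = 2.77778^(1/16) ≈ 1.065936, so r/4 ≈ 0.0659359.
r ≈ 4·0.0659359 = 26.37436%.

26.374%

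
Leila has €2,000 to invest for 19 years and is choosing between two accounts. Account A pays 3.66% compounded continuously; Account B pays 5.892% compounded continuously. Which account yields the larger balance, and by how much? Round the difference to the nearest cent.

A: e^(0.0366·19) = e^0.6954 ≈ 2.004510718, so 2,000 × 2.004510718 ≈ 4,009.0214.
B: e^(0.05892·19) = e^1.11948 ≈ 3.063260893, so 2,000 × 3.063260893 ≈ 6,126.5218.
Difference ≈ 2,117.5004 in favor of B.

Account B, by €2,117.50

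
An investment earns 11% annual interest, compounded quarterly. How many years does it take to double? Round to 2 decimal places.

6.39 years

(1 + 0.0275)^(4t) = 2.
4t = ln 2 / ln(1 + 0.0275) ≈ 0.69315/0.0271287 ≈ 25.5504.
t ≈ 6.3876.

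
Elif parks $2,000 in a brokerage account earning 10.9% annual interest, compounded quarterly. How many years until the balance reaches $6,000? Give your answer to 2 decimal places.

10.22 years

We need (1 + 0.02725)^(4t) = 3, so 4t = ln 3 / ln 1.02725 ≈ 40.8629.
t ≈ 40.8629/4 = 10.2157 years.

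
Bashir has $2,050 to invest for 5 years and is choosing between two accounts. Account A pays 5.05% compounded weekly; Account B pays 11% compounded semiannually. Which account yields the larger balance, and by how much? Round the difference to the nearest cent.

A: (1 + 0.0505/52)^260 ≈ 1.287081782, so 2,050 × 1.287081782 ≈ 2,638.5177.
B: (1 + 0.055)^10 ≈ 1.708144458, so 2,050 × 1.708144458 ≈ 3,501.6961.
Difference ≈ 863.1785 in favor of B.

Account B, by $863.18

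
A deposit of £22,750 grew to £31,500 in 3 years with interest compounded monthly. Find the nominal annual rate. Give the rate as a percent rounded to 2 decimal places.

The 36-period growth factor is 31,500/22,750 = 1.38462.
r/12 = 1.38462^(1/36) − 1 ≈ 0.00908049, so r ≈ 12·0.00908049 = 10.89659%.

10.90%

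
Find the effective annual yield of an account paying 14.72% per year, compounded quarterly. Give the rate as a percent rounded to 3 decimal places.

15.553%

EAR = (1 + 14.72%/4)^4 − 1 = (1 + 0.0368)^4 − 1.
(1 + 0.0368)^4 ≈ 1.155527, so EAR ≈ 15.55266%.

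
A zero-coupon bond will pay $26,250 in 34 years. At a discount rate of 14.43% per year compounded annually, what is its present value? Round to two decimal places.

$268.39

Growth factor = (1 + 0.1443)^34 ≈ 97.803980401.
P = 26,250/97.803980401 ≈ 268.3940.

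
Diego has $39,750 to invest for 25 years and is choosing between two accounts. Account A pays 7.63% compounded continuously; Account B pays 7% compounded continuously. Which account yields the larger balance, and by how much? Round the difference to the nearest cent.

Account A, by $39,019.57

A: e^(0.0763·25) = e^1.9075 ≈ 6.73622716236, so 39,750 × 6.73622716236 ≈ 267,765.0297.
B: e^(0.07·25) = e^1.75 ≈ 5.75460267601, so 39,750 × 5.75460267601 ≈ 228,745.4564.
Difference ≈ 39,019.5733 in favor of A.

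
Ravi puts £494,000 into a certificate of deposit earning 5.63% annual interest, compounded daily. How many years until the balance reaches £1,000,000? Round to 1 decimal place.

We need (1 + 0.000154247)^(365t) = 2.0243, so 365t = ln 2.0243 / ln 1.000154 ≈ 4572.3813.
t ≈ 4572.3813/365 = 12.5271 years.

12.5 years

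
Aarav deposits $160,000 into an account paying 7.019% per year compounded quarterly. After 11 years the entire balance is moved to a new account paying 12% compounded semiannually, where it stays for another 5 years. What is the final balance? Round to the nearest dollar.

Phase 1: 160,000·(1 + 0.0175475)^44 ≈ 343,974.6312.
Phase 2: 343,974.6312·(1 + 0.06)^10 ≈ 616,006.1759.

$616,006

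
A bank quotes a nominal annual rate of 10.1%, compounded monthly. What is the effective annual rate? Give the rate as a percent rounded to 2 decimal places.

One year is 12 periods at 0.00841667 each: (1 + 0.00841667)^12 ≈ 1.105809.
EAR = 1.105809 − 1 ≈ 10.58091%.

10.58%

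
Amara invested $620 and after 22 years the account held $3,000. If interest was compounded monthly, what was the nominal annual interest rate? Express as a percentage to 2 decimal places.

(1 + r/12)^264 = 3,000/620 = 4.83871.
1 + r/12 = 4.83871^(1/264) ≈ 1.00599, so r/12 ≈ 0.00599002.
r ≈ 12·0.00599002 = 7.18802%.

7.19%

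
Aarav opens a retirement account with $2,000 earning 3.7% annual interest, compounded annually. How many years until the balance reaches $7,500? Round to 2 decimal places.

36.38 years

We need (1 + 0.037)^t = 3.75, so t = ln 3.75 / ln 1.037 ≈ 36.3800.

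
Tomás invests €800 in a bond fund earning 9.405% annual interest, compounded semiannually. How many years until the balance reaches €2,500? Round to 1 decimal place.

12.4 years

We need (1 + 0.047025)^(2t) = 3.125, so 2t = ln 3.125 / ln 1.047025 ≈ 24.7957.
t ≈ 24.7957/2 = 12.3979 years.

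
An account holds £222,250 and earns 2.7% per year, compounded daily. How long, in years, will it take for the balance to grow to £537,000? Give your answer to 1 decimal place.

32.7 years

We need (1 + 0.0000739726)^(365t) = 2.4162, so 365t = ln 2.4162 / ln 1.000074 ≈ 11926.4135.
t ≈ 11926.4135/365 = 32.6751 years.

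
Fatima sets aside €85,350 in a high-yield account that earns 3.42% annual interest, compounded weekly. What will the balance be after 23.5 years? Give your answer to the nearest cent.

Growth factor = (1 + 0.0342/52)^1222 ≈ 2.23320064253.
A ≈ 85,350 × 2.23320064253 ≈ 190,603.6748.

€190,603.67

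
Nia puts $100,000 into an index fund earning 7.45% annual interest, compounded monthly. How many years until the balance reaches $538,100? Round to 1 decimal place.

We need (1 + 0.00620833)^(12t) = 5.381, so 12t = ln 5.381 / ln 1.006208 ≈ 271.9076.
t ≈ 271.9076/12 = 22.6590 years.

22.7 years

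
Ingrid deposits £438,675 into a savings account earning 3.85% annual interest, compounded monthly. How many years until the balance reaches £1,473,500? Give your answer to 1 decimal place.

31.5 years

We need (1 + 0.00320833)^(12t) = 3.359, so 12t = ln 3.359 / ln 1.003208 ≈ 378.2586.
t ≈ 378.2586/12 = 31.5215 years.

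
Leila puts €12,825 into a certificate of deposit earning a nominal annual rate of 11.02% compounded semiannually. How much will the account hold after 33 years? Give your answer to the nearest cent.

€442,014.48

Periodic rate = 11.02%/2 = 0.0551; periods = 2·33 = 66.
A = 12,825·(1 + 0.0551)^66 ≈ 12,825·34.4650664697 ≈ 442,014.4775.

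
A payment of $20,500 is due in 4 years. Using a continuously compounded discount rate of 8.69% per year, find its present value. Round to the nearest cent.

$14,480.82

P = A·e^(−rt) = 20,500·e^(−0.3476).
e^(−0.3476) ≈ 0.70638137226, so P ≈ 14,480.8181.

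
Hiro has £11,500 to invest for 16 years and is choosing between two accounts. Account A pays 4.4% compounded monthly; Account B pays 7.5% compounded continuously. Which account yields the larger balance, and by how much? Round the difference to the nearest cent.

A: (1 + 0.044/12)^192 ≈ 2.0192223855, so 11,500 × 2.0192223855 ≈ 23,221.0574.
B: e^(0.075·16) = e^1.2 ≈ 3.3201169227, so 11,500 × 3.3201169227 ≈ 38,181.3446.
Difference ≈ 14,960.2872 in favor of B.

Account B, by £14,960.29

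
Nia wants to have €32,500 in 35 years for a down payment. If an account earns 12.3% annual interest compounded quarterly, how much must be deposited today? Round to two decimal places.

Periodic rate = 12.3%/4 = 0.03075; 140 periods.
P = 32,500/(1 + 0.03075)^140 ≈ 32,500/69.417358914 ≈ 468.1826.

€468.18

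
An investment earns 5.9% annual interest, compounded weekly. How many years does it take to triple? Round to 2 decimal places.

(1 + 0.00113462)^(52t) = 3.
52t = ln 3 / ln(1 + 0.00113462) ≈ 1.0986/0.00113397 ≈ 968.8177.
t ≈ 18.6311.

18.63 years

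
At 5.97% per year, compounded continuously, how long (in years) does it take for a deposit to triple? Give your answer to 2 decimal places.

e^(0.0597t) = 3, so 0.0597t = ln 3 ≈ 1.0986.
t ≈ 1.0986/0.0597 ≈ 18.4022.

18.40 years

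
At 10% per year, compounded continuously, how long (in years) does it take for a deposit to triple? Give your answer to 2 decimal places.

e^(0.1t) = 3, so 0.1t = ln 3 ≈ 1.0986.
t ≈ 1.0986/0.1 ≈ 10.9861.

10.99 years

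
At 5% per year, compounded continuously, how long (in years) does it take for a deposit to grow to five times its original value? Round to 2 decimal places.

32.19 years

e^(0.05t) = 5, so 0.05t = ln 5 ≈ 1.6094.
t ≈ 1.6094/0.05 ≈ 32.1888.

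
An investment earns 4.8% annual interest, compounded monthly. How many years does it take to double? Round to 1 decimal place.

(1 + 0.004)^(12t) = 2.
12t = ln 2 / ln(1 + 0.004) ≈ 0.69315/0.00399202 ≈ 173.6331.
t ≈ 14.4694.

14.5 years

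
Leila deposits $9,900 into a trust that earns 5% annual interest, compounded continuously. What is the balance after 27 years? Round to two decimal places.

$38,188.51

A = P·e^(rt) = 9,900·e^(0.05·27) = 9,900·e^1.35.
e^1.35 ≈ 3.8574255307, so A ≈ 38,188.5128.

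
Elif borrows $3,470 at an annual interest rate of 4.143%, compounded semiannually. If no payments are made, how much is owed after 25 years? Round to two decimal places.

Growth factor = (1 + 0.020715)^50 ≈ 2.787564027.
A ≈ 3,470 × 2.787564027 ≈ 9,672.8472.

$9,672.85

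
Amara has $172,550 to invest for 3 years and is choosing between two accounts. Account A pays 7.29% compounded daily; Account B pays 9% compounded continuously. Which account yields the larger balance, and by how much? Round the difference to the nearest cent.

Account B, by $11,307.85

Account A growth factor: (1 + 0.0729/365)^1095 ≈ 1.24443070822; balance ≈ 214,726.5187.
Account B growth factor: e^(0.09·3) = e^0.27 ≈ 1.30996445073; balance ≈ 226,034.3660.
Account B is larger by 11,307.8473.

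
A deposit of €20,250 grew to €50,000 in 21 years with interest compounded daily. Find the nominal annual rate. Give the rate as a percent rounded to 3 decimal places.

(1 + r/365)^7665 = 50,000/20,250 = 2.46914.
1 + r/365 = 2.46914^(1/7665) ≈ 1.000118, so r/365 ≈ 0.000117928.
r ≈ 365·0.000117928 = 4.30439%.

4.304%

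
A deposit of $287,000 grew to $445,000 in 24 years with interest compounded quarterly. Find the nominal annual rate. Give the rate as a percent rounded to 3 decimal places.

The 96-period growth factor is 445,000/287,000 = 1.55052.
r/4 = 1.55052^(1/96) − 1 ≈ 0.00457912, so r ≈ 4·0.00457912 = 1.83165%.

1.832%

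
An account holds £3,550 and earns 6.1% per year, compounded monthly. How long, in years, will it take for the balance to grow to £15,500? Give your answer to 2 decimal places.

(1 + 0.00508333)^(12t) = 15,500/3,550 = 4.3662.
12t·ln(1 + 0.00508333) = ln(4.3662); 12t = 1.4739/0.00507046 ≈ 290.6824.
t ≈ 24.2235 years.

24.22 years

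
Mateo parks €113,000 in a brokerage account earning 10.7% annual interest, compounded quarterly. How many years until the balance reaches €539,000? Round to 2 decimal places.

(1 + 0.02675)^(4t) = 539,000/113,000 = 4.7699.
4t·ln(1 + 0.02675) = ln(4.7699); 4t = 1.5623/0.0263985 ≈ 59.1825.
t ≈ 14.7956 years.

14.80 years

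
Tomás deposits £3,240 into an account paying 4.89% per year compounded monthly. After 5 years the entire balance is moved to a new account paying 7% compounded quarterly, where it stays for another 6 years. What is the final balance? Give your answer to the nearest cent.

Phase 1: 3,240·(1 + 0.004075)^60 ≈ 4,135.3688.
Phase 2: 4,135.3688·(1 + 0.0175)^24 ≈ 6,271.0502.

£6,271.05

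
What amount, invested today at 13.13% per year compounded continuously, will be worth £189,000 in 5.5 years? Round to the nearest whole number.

P = A·e^(−rt) = 189,000·e^(−0.72215).
e^(−0.72215) ≈ 0.48570686281, so P ≈ 91,798.5971.

£91,799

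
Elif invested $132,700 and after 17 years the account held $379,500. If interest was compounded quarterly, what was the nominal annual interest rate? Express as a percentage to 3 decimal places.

6.229%

The 68-period growth factor is 379,500/132,700 = 2.85983.
r/4 = 2.85983^(1/68) − 1 ≈ 0.0155724, so r ≈ 4·0.0155724 = 6.22896%.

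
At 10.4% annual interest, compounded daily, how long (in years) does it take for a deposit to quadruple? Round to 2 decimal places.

(1 + 0.000284932)^(365t) = 4.
365t = ln 4 / ln(1 + 0.000284932) ≈ 1.3863/0.000284891 ≈ 4866.0531.
t ≈ 13.3317.

13.33 years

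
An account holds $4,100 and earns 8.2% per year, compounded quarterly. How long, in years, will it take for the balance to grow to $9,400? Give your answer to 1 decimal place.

(1 + 0.0205)^(4t) = 9,400/4,100 = 2.2927.
4t·ln(1 + 0.0205) = ln(2.2927); 4t = 0.82972/0.0202927 ≈ 40.8877.
t ≈ 10.2219 years.

10.2 years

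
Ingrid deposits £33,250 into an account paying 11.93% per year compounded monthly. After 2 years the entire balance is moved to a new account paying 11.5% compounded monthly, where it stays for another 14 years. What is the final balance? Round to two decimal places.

£209,308.84

Phase 1: 33,250·(1 + 0.1193/12)^24 ≈ 42,160.1950.
Phase 2: 42,160.1950·(1 + 0.115/12)^168 ≈ 209,308.8436.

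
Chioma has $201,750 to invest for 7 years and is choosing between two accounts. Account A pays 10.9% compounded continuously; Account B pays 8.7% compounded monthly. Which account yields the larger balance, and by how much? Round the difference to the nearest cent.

A: e^(0.109·7) = e^0.763 ≈ 2.14470068103, so 201,750 × 2.14470068103 ≈ 432,693.3624.
B: (1 + 0.00725)^84 ≈ 1.83455691201, so 201,750 × 1.83455691201 ≈ 370,121.8570.
Difference ≈ 62,571.5054 in favor of A.

Account A, by $62,571.51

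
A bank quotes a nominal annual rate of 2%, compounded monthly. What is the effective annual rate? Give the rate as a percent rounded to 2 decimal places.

2.02%

EAR = (1 + 2%/12)^12 − 1 = (1 + 0.00166667)^12 − 1.
(1 + 0.00166667)^12 ≈ 1.020184, so EAR ≈ 2.01844%.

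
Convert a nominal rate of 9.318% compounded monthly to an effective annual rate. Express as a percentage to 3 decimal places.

EAR = (1 + 9.318%/12)^12 − 1 = (1 + 0.007765)^12 − 1.
(1 + 0.007765)^12 ≈ 1.097264, so EAR ≈ 9.72643%.

9.726%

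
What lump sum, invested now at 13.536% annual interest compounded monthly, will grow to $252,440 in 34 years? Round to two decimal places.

$2,597.88

Growth factor = (1 + 0.01128)^408 ≈ 97.1714480241.
P = 252,440/97.1714480241 ≈ 2,597.8825.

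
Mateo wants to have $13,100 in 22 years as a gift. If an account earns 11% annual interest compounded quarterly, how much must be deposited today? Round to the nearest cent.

$1,203.57

Periodic rate = 11%/4 = 0.0275; 88 periods.
P = 13,100/(1 + 0.0275)^88 ≈ 13,100/10.884314653 ≈ 1,203.5668.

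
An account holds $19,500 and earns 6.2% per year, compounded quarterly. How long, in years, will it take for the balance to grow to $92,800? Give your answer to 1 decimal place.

We need (1 + 0.0155)^(4t) = 4.759, so 4t = ln 4.759 / ln 1.0155 ≈ 101.4253.
t ≈ 101.4253/4 = 25.3563 years.

25.4 years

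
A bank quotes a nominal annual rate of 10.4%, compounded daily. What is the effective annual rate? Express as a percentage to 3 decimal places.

EAR = (1 + 10.4%/365)^365 − 1 = (1 + 0.000284932)^365 − 1.
(1 + 0.000284932)^365 ≈ 1.109584, so EAR ≈ 10.95840%.

10.958%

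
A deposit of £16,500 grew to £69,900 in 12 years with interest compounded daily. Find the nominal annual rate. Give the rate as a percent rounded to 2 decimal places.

The 4380-period growth factor is 69,900/16,500 = 4.23636.
r/365 = 4.23636^(1/4380) − 1 ≈ 0.000329667, so r ≈ 365·0.000329667 = 12.03286%.

12.03%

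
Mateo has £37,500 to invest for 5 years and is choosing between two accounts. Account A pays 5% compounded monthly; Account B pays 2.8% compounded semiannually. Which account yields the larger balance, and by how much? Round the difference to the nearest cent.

Account A, by £5,032.54

Account A growth factor: (1 + 0.05/12)^60 ≈ 1.2833586785; balance ≈ 48,125.9504.
Account B growth factor: (1 + 0.014)^10 ≈ 1.1491574845; balance ≈ 43,093.4057.
Account A is larger by 5,032.5448.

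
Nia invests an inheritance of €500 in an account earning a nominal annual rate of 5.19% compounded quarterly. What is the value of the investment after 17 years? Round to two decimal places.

€1,201.39

Growth factor = (1 + 0.012975)^68 ≈ 2.402776909.
A ≈ 500 × 2.402776909 ≈ 1,201.3885.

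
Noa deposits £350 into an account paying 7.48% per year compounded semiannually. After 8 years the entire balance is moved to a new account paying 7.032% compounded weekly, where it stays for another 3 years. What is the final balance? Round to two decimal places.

After 8 years at 7.48%: 350 × 1.79945048 ≈ 629.8077.
Then 3 years at 7.032%: 629.8077 × 1.23468699 ≈ 777.6153.

£777.62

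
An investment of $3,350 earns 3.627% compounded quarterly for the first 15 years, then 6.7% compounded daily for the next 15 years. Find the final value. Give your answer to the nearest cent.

$15,728.37

Phase 1: 3,350·(1 + 0.0090675)^60 ≈ 5,757.8179.
Phase 2: 5,757.8179·(1 + 0.067/365)^5475 ≈ 15,728.3740.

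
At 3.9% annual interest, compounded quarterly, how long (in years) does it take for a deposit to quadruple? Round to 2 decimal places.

(1 + 0.00975)^(4t) = 4.
4t = ln 4 / ln(1 + 0.00975) ≈ 1.3863/0.00970278 ≈ 142.8761.
t ≈ 35.7190.

35.72 years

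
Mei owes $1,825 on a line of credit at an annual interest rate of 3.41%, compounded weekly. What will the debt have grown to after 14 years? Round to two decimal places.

Periodic rate = 3.41%/52 = 0.000655769; periods = 52·14 = 728.
A = 1,825·(1 + 0.0341/52)^728 ≈ 1,825·1.611625886 ≈ 2,941.2172.

$2,941.22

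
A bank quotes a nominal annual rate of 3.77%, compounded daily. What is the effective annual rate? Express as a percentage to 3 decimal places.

One year is 365 periods at 0.000103288 each: (1 + 0.000103288)^365 ≈ 1.038418.
EAR = 1.038418 − 1 ≈ 3.84176%.

3.842%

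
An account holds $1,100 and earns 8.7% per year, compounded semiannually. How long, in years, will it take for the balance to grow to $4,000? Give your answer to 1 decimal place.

15.2 years

We need (1 + 0.0435)^(2t) = 3.6364, so 2t = ln 3.6364 / ln 1.0435 ≈ 30.3187.
t ≈ 30.3187/2 = 15.1594 years.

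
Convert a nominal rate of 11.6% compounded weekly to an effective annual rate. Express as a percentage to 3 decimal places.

12.285%

EAR = (1 + 11.6%/52)^52 − 1 = (1 + 0.00223077)^52 − 1.
(1 + 0.00223077)^52 ≈ 1.122851, so EAR ≈ 12.28508%.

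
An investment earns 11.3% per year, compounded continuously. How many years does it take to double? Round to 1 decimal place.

6.1 years

e^(0.113t) = 2, so 0.113t = ln 2 ≈ 0.69315.
t ≈ 0.69315/0.113 ≈ 6.1340.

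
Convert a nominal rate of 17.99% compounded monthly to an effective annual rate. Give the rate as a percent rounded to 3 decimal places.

One year is 12 periods at 0.0149917 each: (1 + 0.0149917)^12 ≈ 1.1955.
EAR = 1.1955 − 1 ≈ 19.55004%.

19.550%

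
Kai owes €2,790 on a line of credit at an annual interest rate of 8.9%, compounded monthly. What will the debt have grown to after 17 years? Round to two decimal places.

Growth factor = (1 + 0.089/12)^204 ≈ 4.5150527952.
A ≈ 2,790 × 4.5150527952 ≈ 12,596.9973.

€12,597.00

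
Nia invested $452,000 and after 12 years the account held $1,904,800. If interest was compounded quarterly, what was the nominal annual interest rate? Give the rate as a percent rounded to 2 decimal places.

The 48-period growth factor is 1,904,800/452,000 = 4.21416.
r/4 = 4.21416^(1/48) − 1 ≈ 0.0304213, so r ≈ 4·0.0304213 = 12.16850%.

12.17%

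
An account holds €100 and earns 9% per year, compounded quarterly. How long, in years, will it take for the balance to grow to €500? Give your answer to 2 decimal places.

We need (1 + 0.0225)^(4t) = 5, so 4t = ln 5 / ln 1.0225 ≈ 72.3323.
t ≈ 72.3323/4 = 18.0831 years.

18.08 years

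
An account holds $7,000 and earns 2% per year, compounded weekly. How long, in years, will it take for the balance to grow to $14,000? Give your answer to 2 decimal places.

We need (1 + 0.000384615)^(52t) = 2, so 52t = ln 2 / ln 1.000385 ≈ 1802.5292.
t ≈ 1802.5292/52 = 34.6640 years.

34.66 years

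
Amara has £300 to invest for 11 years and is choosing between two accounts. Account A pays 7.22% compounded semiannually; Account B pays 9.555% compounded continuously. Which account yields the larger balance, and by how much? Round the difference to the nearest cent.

A: (1 + 0.0361)^22 ≈ 2.18190994, so 300 × 2.18190994 ≈ 654.5730.
B: e^(0.09555·11) = e^1.05105 ≈ 2.86065323, so 300 × 2.86065323 ≈ 858.1960.
Difference ≈ 203.6230 in favor of B.

Account B, by £203.62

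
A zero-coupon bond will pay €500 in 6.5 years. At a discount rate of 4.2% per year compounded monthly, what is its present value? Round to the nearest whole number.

€381

Growth factor = (1 + 0.0035)^78 ≈ 1.31327414.
P = 500/1.31327414 ≈ 380.7278.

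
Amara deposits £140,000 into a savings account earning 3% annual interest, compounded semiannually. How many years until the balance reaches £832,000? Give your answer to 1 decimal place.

We need (1 + 0.015)^(2t) = 5.9429, so 2t = ln 5.9429 / ln 1.015 ≈ 119.7016.
t ≈ 119.7016/2 = 59.8508 years.

59.9 years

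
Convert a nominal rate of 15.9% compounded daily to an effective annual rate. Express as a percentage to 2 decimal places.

EAR = (1 + 15.9%/365)^365 − 1 = (1 + 0.000435616)^365 − 1.
(1 + 0.000435616)^365 ≈ 1.172297, so EAR ≈ 17.22974%.

17.23%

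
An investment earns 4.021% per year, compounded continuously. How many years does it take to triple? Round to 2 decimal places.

27.32 years

e^(0.04021t) = 3, so 0.04021t = ln 3 ≈ 1.0986.
t ≈ 1.0986/0.04021 ≈ 27.3219.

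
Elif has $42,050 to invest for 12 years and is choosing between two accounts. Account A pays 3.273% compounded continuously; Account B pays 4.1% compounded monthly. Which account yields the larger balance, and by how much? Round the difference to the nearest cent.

A: e^(0.03273·12) = e^0.39276 ≈ 1.4810628916, so 42,050 × 1.4810628916 ≈ 62,278.6946.
B: (1 + 0.041/12)^144 ≈ 1.634213109, so 42,050 × 1.634213109 ≈ 68,718.6612.
Difference ≈ 6,439.9666 in favor of B.

Account B, by $6,439.97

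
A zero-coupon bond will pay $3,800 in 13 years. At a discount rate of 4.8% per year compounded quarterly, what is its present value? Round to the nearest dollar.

Periodic rate = 4.8%/4 = 0.012; 52 periods.
P = 3,800/(1 + 0.012)^52 ≈ 3,800/1.859459186 ≈ 2,043.6050.

$2,044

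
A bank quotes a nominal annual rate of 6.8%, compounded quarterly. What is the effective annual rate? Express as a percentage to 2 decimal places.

6.98%

One year is 4 periods at 0.017 each: (1 + 0.017)^4 ≈ 1.069754.
EAR = 1.069754 − 1 ≈ 6.97537%.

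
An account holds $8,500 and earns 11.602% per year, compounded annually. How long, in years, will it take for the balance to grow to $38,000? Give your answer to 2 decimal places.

(1 + 0.11602)^t = 38,000/8,500 = 4.4706.
t·ln(1 + 0.11602) = ln(4.4706); t = 1.4975/0.109769 ≈ 13.6425.

13.64 years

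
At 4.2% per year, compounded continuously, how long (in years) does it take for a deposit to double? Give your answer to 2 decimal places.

16.50 years

e^(0.042t) = 2, so 0.042t = ln 2 ≈ 0.69315.
t ≈ 0.69315/0.042 ≈ 16.5035.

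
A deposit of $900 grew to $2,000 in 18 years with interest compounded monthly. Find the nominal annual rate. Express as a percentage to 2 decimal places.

4.44%

The 216-period growth factor is 2,000/900 = 2.22222.
r/12 = 2.22222^(1/216) − 1 ≈ 0.00370364, so r ≈ 12·0.00370364 = 4.44436%.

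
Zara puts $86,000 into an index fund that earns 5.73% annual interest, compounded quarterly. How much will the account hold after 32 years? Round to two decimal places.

$531,093.57

Growth factor = (1 + 0.014325)^128 ≈ 6.17550666055.
A ≈ 86,000 × 6.17550666055 ≈ 531,093.5728.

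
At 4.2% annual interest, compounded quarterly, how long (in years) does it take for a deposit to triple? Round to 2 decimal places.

(1 + 0.0105)^(4t) = 3.
4t = ln 3 / ln(1 + 0.0105) ≈ 1.0986/0.0104453 ≈ 105.1781.
t ≈ 26.2945.

26.29 years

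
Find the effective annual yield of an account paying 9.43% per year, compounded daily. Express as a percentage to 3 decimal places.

9.888%

One year is 365 periods at 0.000258356 each: (1 + 0.000258356)^365 ≈ 1.098876.
EAR = 1.098876 − 1 ≈ 9.88760%.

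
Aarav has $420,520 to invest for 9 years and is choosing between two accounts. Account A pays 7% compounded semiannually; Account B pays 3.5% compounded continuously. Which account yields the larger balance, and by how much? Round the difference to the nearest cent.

Account A, by $204,889.91

Account A growth factor: (1 + 0.035)^18 ≈ 1.85748919552; balance ≈ 781,111.3565.
Account B growth factor: e^(0.035·9) = e^0.315 ≈ 1.37025931096; balance ≈ 576,221.4454.
Account A is larger by 204,889.9111.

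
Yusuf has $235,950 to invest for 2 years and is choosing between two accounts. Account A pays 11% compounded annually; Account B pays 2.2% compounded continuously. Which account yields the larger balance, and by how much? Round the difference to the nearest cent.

A: (1 + 0.11)^2 ≈ 1.2321, so 235,950 × 1.2321 ≈ 290,713.9950.
B: e^(0.022·2) = e^0.044 ≈ 1.04498235489, so 235,950 × 1.04498235489 ≈ 246,563.5866.
Difference ≈ 44,150.4084 in favor of A.

Account A, by $44,150.41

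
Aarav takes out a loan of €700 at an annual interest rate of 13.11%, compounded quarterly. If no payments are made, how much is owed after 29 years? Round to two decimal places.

€29,495.87

Periodic rate = 13.11%/4 = 0.032775; periods = 4·29 = 116.
A = 700·(1 + 0.032775)^116 ≈ 700·42.136952572 ≈ 29,495.8668.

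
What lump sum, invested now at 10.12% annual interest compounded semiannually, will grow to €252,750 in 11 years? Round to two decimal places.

Growth factor = (1 + 0.0506)^22 ≈ 2.9622569172.
P = 252,750/2.9622569172 ≈ 85,323.4568.

€85,323.46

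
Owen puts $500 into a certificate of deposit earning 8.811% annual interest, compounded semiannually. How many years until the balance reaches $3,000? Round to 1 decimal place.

(1 + 0.044055)^(2t) = 3,000/500 = 6.
2t·ln(1 + 0.044055) = ln(6); 2t = 1.7918/0.0431122 ≈ 41.5604.
t ≈ 20.7802 years.

20.8 years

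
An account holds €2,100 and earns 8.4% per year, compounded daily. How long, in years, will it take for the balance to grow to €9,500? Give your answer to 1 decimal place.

(1 + 0.000230137)^(365t) = 9,500/2,100 = 4.5238.
365t·ln(1 + 0.000230137) = ln(4.5238); 365t = 1.5094/0.000230111 ≈ 6559.2591.
t ≈ 17.9706 years.

18.0 years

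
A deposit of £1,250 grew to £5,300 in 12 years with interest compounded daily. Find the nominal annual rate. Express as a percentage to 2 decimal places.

12.04%

The 4380-period growth factor is 5,300/1,250 = 4.24.
r/365 = 4.24^(1/4380) − 1 ≈ 0.000329863, so r ≈ 365·0.000329863 = 12.04001%.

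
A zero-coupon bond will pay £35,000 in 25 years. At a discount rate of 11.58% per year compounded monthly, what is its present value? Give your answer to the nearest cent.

Growth factor = (1 + 0.00965)^300 ≈ 17.834251374.
P = 35,000/17.834251374 ≈ 1,962.5158.

£1,962.52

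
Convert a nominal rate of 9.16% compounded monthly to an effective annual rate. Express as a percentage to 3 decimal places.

9.555%

EAR = (1 + 9.16%/12)^12 − 1 = (1 + 0.00763333)^12 − 1.
(1 + 0.00763333)^12 ≈ 1.095545, so EAR ≈ 9.55452%.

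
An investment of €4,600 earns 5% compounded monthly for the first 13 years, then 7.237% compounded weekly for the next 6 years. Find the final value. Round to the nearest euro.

€13,580

After 13 years at 5%: 4,600 × 1.9129557963 ≈ 8,799.5967.
Then 6 years at 7.237%: 8,799.5967 × 1.5432925003 ≈ 13,580.3515.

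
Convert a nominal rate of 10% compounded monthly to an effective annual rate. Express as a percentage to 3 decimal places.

10.471%

EAR = (1 + 10%/12)^12 − 1 = (1 + 0.00833333)^12 − 1.
(1 + 0.00833333)^12 ≈ 1.104713, so EAR ≈ 10.47131%.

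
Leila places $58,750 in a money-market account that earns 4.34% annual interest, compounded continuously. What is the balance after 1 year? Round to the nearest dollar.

A = P·e^(rt) = 58,750·e^(0.0434·1) = 58,750·e^0.0434.
e^0.0434 ≈ 1.0443555535, so A ≈ 61,355.8888.

$61,356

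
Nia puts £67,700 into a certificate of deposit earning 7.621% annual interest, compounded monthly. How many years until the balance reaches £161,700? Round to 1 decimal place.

(1 + 0.00635083)^(12t) = 161,700/67,700 = 2.3885.
12t·ln(1 + 0.00635083) = ln(2.3885); 12t = 0.87066/0.00633075 ≈ 137.5282.
t ≈ 11.4607 years.

11.5 years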